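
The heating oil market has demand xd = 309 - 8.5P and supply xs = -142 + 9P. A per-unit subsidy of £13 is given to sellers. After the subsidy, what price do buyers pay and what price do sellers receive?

Pre-subsidy: 309 - 8.5P = -142 + 9P gives P* = 902/35, x* = 3148/35.
With the subsidy, sellers receive Ps = Pb + 13 for each unit, where Pb is the price buyers pay.
Supply in terms of Pb becomes xs = -142 + 9(Pb + 13) = -25 + 9Pb. Setting this equal to demand: 309 - 8.5Pb = -25 + 9Pb, so Pb = 668/35.
Sellers receive Ps = 668/35 + 13 = 1123/35; x' = 309 − 8.5·(668/35) = 5137/35.

Buyers pay 668/35; sellers receive 1123/35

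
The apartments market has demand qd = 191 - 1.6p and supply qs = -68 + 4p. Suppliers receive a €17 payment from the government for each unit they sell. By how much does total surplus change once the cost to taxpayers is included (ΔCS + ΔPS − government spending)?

Pre-subsidy: 191 - 1.6p = -68 + 4p gives p* = 46.25, q* = 117.
With the subsidy, sellers receive ps = pb + 17 for each unit, where pb is the price buyers pay.
Supply in terms of pb becomes qs = -68 + 4(pb + 17) = 0 + 4pb. Setting this equal to demand: 191 - 1.6pb = 0 + 4pb, so pb = 955/28.
Sellers receive ps = 955/28 + 17 = 1431/28; q' = 191 − 1.6·(955/28) = 955/7.
ΔCS = ½(117 + 955/7)(46.25 − 955/28) = 75395/49; ΔPS = ½(117 + 955/7)(1431/28 − 46.25) = 30158/49.
Government spending = 17 × 955/7 = 16235/7.
Net change = 75395/49 + 30158/49 − 16235/7 = -1156/7. The loss equals the DWL triangle ½·17·136/7.

Net change in total surplus = -1156/7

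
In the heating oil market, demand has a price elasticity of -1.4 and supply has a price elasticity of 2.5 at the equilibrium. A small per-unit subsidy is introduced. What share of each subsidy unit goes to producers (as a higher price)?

Producer share = 14/39

For a small subsidy around the equilibrium, the benefit split depends on the relative slopes, which at a point are proportional to the elasticities.
Buyer share = εs/(εs + |εd|) = 2.5/(2.5 + 1.4) = 25/39; seller share = |εd|/(εs + |εd|) = 14/39.
So producers capture 14/39 of the subsidy.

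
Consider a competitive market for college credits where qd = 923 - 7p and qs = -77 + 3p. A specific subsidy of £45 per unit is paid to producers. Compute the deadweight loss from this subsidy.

Pre-subsidy: 923 - 7p = -77 + 3p gives p* = 100, q* = 223.
With the subsidy, sellers receive ps = pb + 45 for each unit, where pb is the price buyers pay.
Supply in terms of pb becomes qs = -77 + 3(pb + 45) = 58 + 3pb. Setting this equal to demand: 923 - 7pb = 58 + 3pb, so pb = 86.5.
Sellers receive ps = 86.5 + 45 = 131.5; q' = 923 − 7·86.5 = 317.5.
The subsidy expands output by 317.5 − 223 = 94.5 past the efficient level; on those units the gap between marginal cost and willingness to pay runs from 0 up to 45.
DWL = ½ × 45 × 94.5 = 2126.25.

Deadweight loss = £2126.25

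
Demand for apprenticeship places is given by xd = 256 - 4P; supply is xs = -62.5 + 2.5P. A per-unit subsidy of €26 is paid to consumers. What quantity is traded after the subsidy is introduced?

x' = 100

Pre-subsidy: 256 - 4P = -62.5 + 2.5P gives P* = 49, x* = 60.
With the rebate, buyers effectively pay Pb = Ps − 26, where Ps is the price sellers receive.
Demand in terms of Ps becomes xd = 256 − 4(Ps − 26) = 360 - 4Ps. Setting this equal to supply: 360 - 4Ps = -62.5 + 2.5Ps, so Ps = 65.
Buyers pay Pb = 65 − 26 = 39; x' = -62.5 + 2.5·65 = 100.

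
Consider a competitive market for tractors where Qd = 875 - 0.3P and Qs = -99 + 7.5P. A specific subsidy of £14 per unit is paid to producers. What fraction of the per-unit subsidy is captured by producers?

Pre-subsidy: 875 - 0.3P = -99 + 7.5P gives P* = 4870/39, Q* = 10888/13.
With the subsidy, sellers receive Ps = Pb + 14 for each unit, where Pb is the price buyers pay.
Supply in terms of Pb becomes Qs = -99 + 7.5(Pb + 14) = 6 + 7.5Pb. Setting this equal to demand: 875 - 0.3Pb = 6 + 7.5Pb, so Pb = 4345/39.
Sellers receive Ps = 4345/39 + 14 = 4891/39; Q' = 875 − 0.3·(4345/39) = 21881/26.
Buyers' price falls by P* − Pb = 4870/39 − 4345/39 = 175/13; sellers' price rises by Ps − P* = 4891/39 − 4870/39 = 7/13.
So producers capture (7/13)/14 = 1/26 of each unit of subsidy.

Producer share = 1/26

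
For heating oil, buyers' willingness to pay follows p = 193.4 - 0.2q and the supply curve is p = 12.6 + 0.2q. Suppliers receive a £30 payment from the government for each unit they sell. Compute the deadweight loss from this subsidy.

Deadweight loss = £1125

Pre-subsidy: 193.4 - 0.2q = 12.6 + 0.2q gives q* = 452 and p* = 103.
With the subsidy, sellers receive ps = pb + 30 for each unit, where pb is the price buyers pay.
On the curves, pb = 193.4 - 0.2q and ps = 12.6 + 0.2q; the wedge ps − pb = 30 gives 12.6 + 0.2q − (193.4 - 0.2q) = 30, so q' = 527.
Then pb = 193.4 − 0.2·527 = 88 and ps = 12.6 + 0.2·527 = 118.
The subsidy expands output by 527 − 452 = 75 past the efficient level; on those units the gap between marginal cost and willingness to pay runs from 0 up to 30.
DWL = ½ × 30 × 75 = 1125.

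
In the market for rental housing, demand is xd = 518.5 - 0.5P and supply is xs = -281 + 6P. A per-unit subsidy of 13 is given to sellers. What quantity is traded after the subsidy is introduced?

Pre-subsidy: 518.5 - 0.5P = -281 + 6P gives P* = 123, x* = 457.
With the subsidy, sellers receive Ps = Pb + 13 for each unit, where Pb is the price buyers pay.
Supply in terms of Pb becomes xs = -281 + 6(Pb + 13) = -203 + 6Pb. Setting this equal to demand: 518.5 - 0.5Pb = -203 + 6Pb, so Pb = 111.
Sellers receive Ps = 111 + 13 = 124; x' = 518.5 − 0.5·111 = 463.

x' = 463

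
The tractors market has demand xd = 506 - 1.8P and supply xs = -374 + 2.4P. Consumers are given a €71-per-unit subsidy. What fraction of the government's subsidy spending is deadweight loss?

Pre-subsidy: 506 - 1.8P = -374 + 2.4P gives P* = 4400/21, x* = 902/7.
With the rebate, buyers effectively pay Pb = Ps − 71, where Ps is the price sellers receive.
Demand in terms of Ps becomes xd = 506 − 1.8(Ps − 71) = 633.8 - 1.8Ps. Setting this equal to supply: 633.8 - 1.8Ps = -374 + 2.4Ps, so Ps = 5039/21.
Buyers pay Pb = 5039/21 − 71 = 3548/21; x' = -374 + 2.4·(5039/21) = 7066/35.
ΔCS = ½(902/7 + 7066/35)(4400/21 − 3548/21) = 1643792/245; ΔPS = ½(902/7 + 7066/35)(5039/21 − 4400/21) = 1232844/245.
Government spending = 71 × 7066/35 = 501686/35.
DWL = ½ × 71 × (7066/35 − 902/7) = 90738/35; fraction = (90738/35) / (501686/35) = 639/3533.

DWL / government spending = 639/3533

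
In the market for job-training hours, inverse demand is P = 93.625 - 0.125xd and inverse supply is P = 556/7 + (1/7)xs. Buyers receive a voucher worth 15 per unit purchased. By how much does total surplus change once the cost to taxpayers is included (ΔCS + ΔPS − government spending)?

Pre-subsidy: 93.625 - 0.125x = 556/7 + (1/7)x gives x* = 53 and P* = 87.
With the rebate, buyers effectively pay Pb = Ps − 15, where Ps is the price sellers receive.
On the curves, Pb = 93.625 - 0.125x and Ps = 556/7 + (1/7)x; the wedge Ps − Pb = 15 gives 556/7 + (1/7)x − (93.625 - 0.125x) = 15, so x' = 109.
Then Pb = 93.625 − 0.125·109 = 80 and Ps = 556/7 + (1/7)·109 = 95.
ΔCS = ½(53 + 109)(87 − 80) = 567; ΔPS = ½(53 + 109)(95 − 87) = 648.
Government spending = 15 × 109 = 1635.
Net change = 567 + 648 − 1635 = -420. The loss equals the DWL triangle ½·15·56.

Net change in total surplus = -420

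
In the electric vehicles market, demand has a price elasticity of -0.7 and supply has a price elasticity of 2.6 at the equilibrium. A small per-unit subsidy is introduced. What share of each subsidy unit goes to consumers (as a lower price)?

For a small subsidy around the equilibrium, the benefit split depends on the relative slopes, which at a point are proportional to the elasticities.
Buyer share = εs/(εs + |εd|) = 2.6/(2.6 + 0.7) = 26/33; seller share = |εd|/(εs + |εd|) = 7/33.

Consumer share = 26/33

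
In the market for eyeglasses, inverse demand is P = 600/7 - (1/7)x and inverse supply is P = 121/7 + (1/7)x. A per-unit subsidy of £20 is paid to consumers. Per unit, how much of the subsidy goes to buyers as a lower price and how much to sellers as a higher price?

Pre-subsidy: 600/7 - (1/7)x = 121/7 + (1/7)x gives x* = 239.5 and P* = 51.5.
With the rebate, buyers effectively pay Pb = Ps − 20, where Ps is the price sellers receive.
On the curves, Pb = 600/7 - (1/7)x and Ps = 121/7 + (1/7)x; the wedge Ps − Pb = 20 gives 121/7 + (1/7)x − (600/7 - (1/7)x) = 20, so x' = 309.5.
Then Pb = 600/7 − (1/7)·309.5 = 41.5 and Ps = 121/7 + (1/7)·309.5 = 61.5.
Buyers' price falls by P* − Pb = 51.5 − 41.5 = 10; sellers' price rises by Ps − P* = 61.5 − 51.5 = 10.

Buyers gain £10 per unit; sellers gain £10 per unit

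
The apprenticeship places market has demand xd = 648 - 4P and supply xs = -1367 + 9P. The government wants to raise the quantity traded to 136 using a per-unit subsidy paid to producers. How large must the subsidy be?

Required subsidy s = 39 per unit

At x = 136, invert demand for the buyer price: Pb = (648 − 136)/4 = 128; invert supply for the seller price: Ps = (136 − (-1367))/9 = 167.
The subsidy must fill the gap: s = Ps − Pb = 167 − 128 = 39.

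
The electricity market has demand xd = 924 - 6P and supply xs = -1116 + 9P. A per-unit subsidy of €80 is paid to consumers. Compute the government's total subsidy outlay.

Pre-subsidy: 924 - 6P = -1116 + 9P gives P* = 136, x* = 108.
With the rebate, buyers effectively pay Pb = Ps − 80, where Ps is the price sellers receive.
Demand in terms of Ps becomes xd = 924 − 6(Ps − 80) = 1404 - 6Ps. Setting this equal to supply: 1404 - 6Ps = -1116 + 9Ps, so Ps = 168.
Buyers pay Pb = 168 − 80 = 88; x' = -1116 + 9·168 = 396.
Government outlay = subsidy × quantity = 80 × 396 = 31680.

Government cost = €31680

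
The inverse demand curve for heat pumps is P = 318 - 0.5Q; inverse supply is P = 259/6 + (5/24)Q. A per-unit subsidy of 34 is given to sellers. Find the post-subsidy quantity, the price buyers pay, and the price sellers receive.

Q' = 436; buyers pay 100; sellers receive 134

Pre-subsidy: 318 - 0.5Q = 259/6 + (5/24)Q gives Q* = 388 and P* = 124.
With the subsidy, sellers receive Ps = Pb + 34 for each unit, where Pb is the price buyers pay.
On the curves, Pb = 318 - 0.5Q and Ps = 259/6 + (5/24)Q; the wedge Ps − Pb = 34 gives 259/6 + (5/24)Q − (318 - 0.5Q) = 34, so Q' = 436.
Then Pb = 318 − 0.5·436 = 100 and Ps = 259/6 + (5/24)·436 = 134.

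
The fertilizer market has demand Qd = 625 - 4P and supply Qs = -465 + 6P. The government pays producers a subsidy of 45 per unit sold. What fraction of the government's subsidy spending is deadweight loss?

DWL / government spending = 2/11

Pre-subsidy: 625 - 4P = -465 + 6P gives P* = 109, Q* = 189.
With the subsidy, sellers receive Ps = Pb + 45 for each unit, where Pb is the price buyers pay.
Supply in terms of Pb becomes Qs = -465 + 6(Pb + 45) = -195 + 6Pb. Setting this equal to demand: 625 - 4Pb = -195 + 6Pb, so Pb = 82.
Sellers receive Ps = 82 + 45 = 127; Q' = 625 − 4·82 = 297.
ΔCS = ½(189 + 297)(109 − 82) = 6561; ΔPS = ½(189 + 297)(127 − 109) = 4374.
Government spending = 45 × 297 = 13365.
DWL = ½ × 45 × (297 − 189) = 2430; fraction = 2430 / 13365 = 2/11.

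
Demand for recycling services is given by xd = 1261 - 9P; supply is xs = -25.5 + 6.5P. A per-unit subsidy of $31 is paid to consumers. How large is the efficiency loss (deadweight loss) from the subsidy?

Pre-subsidy: 1261 - 9P = -25.5 + 6.5P gives P* = 83, x* = 514.
With the rebate, buyers effectively pay Pb = Ps − 31, where Ps is the price sellers receive.
Demand in terms of Ps becomes xd = 1261 − 9(Ps − 31) = 1540 - 9Ps. Setting this equal to supply: 1540 - 9Ps = -25.5 + 6.5Ps, so Ps = 101.
Buyers pay Pb = 101 − 31 = 70; x' = -25.5 + 6.5·101 = 631.
The subsidy expands output by 631 − 514 = 117 past the efficient level; on those units the gap between marginal cost and willingness to pay runs from 0 up to 31.
DWL = ½ × 31 × 117 = 1813.5.

Deadweight loss = $1813.5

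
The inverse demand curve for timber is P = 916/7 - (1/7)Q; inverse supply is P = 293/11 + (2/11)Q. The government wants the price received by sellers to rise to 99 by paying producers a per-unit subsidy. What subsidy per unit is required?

At a seller price of 99, quantity supplied is -146.5 + 5.5·99 = 398.
Buyers absorb 398 only when they pay Pb = 916/7 − (1/7)·398 = 74.
s = Ps − Pb = 99 − 74 = 25.

Required subsidy s = 25 per unit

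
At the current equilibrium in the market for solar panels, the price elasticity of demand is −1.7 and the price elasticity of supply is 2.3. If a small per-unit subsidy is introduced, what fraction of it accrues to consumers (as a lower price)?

For a small subsidy around the equilibrium, the benefit split depends on the relative slopes, which at a point are proportional to the elasticities.
Buyer share = εs/(εs + |εd|) = 2.3/(2.3 + 1.7) = 0.575; seller share = |εd|/(εs + |εd|) = 0.425.

Consumer share = 0.575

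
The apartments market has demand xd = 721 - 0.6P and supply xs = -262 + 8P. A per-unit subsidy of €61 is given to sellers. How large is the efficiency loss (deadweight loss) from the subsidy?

Deadweight loss = 44652/43

Pre-subsidy: 721 - 0.6P = -262 + 8P gives P* = 4915/43, x* = 28054/43.
With the subsidy, sellers receive Ps = Pb + 61 for each unit, where Pb is the price buyers pay.
Supply in terms of Pb becomes xs = -262 + 8(Pb + 61) = 226 + 8Pb. Setting this equal to demand: 721 - 0.6Pb = 226 + 8Pb, so Pb = 2475/43.
Sellers receive Ps = 2475/43 + 61 = 5098/43; x' = 721 − 0.6·(2475/43) = 29518/43.
The subsidy expands output by 29518/43 − 28054/43 = 1464/43 past the efficient level; on those units the gap between marginal cost and willingness to pay runs from 0 up to 61.
DWL = ½ × 61 × 1464/43 = 44652/43.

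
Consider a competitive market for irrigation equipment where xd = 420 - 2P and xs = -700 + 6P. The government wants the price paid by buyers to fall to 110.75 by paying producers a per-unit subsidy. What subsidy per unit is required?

At a buyer price of 110.75, quantity demanded is 420 − 2·110.75 = 198.5.
Sellers supply 198.5 only when they receive Ps with -700 + 6·Ps = 198.5, i.e. Ps = 149.75.
s = Ps − Pb = 149.75 − 110.75 = 39.

Required subsidy s = 39 per unit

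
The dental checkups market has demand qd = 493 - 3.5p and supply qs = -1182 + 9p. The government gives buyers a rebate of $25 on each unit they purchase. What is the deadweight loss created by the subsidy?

Deadweight loss = $787.5

Pre-subsidy: 493 - 3.5p = -1182 + 9p gives p* = 134, q* = 24.
With the rebate, buyers effectively pay pb = ps − 25, where ps is the price sellers receive.
Demand in terms of ps becomes qd = 493 − 3.5(ps − 25) = 580.5 - 3.5ps. Setting this equal to supply: 580.5 - 3.5ps = -1182 + 9ps, so ps = 141.
Buyers pay pb = 141 − 25 = 116; q' = -1182 + 9·141 = 87.
The subsidy expands output by 87 − 24 = 63 past the efficient level; on those units the gap between marginal cost and willingness to pay runs from 0 up to 25.
DWL = ½ × 25 × 63 = 787.5.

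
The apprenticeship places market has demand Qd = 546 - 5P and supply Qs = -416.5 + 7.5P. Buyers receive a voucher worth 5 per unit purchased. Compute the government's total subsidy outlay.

Pre-subsidy: 546 - 5P = -416.5 + 7.5P gives P* = 77, Q* = 161.
With the rebate, buyers effectively pay Pb = Ps − 5, where Ps is the price sellers receive.
Demand in terms of Ps becomes Qd = 546 − 5(Ps − 5) = 571 - 5Ps. Setting this equal to supply: 571 - 5Ps = -416.5 + 7.5Ps, so Ps = 79.
Buyers pay Pb = 79 − 5 = 74; Q' = -416.5 + 7.5·79 = 176.
Government outlay = subsidy × quantity = 5 × 176 = 880.

Government cost = 880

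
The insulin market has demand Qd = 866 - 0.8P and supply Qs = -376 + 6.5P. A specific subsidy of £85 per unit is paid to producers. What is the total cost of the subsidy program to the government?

Government cost = 4904670/73

Pre-subsidy: 866 - 0.8P = -376 + 6.5P gives P* = 12420/73, Q* = 53282/73.
With the subsidy, sellers receive Ps = Pb + 85 for each unit, where Pb is the price buyers pay.
Supply in terms of Pb becomes Qs = -376 + 6.5(Pb + 85) = 176.5 + 6.5Pb. Setting this equal to demand: 866 - 0.8Pb = 176.5 + 6.5Pb, so Pb = 6895/73.
Sellers receive Ps = 6895/73 + 85 = 13100/73; Q' = 866 − 0.8·(6895/73) = 57702/73.
Government outlay = subsidy × quantity = 85 × 57702/73 = 4904670/73.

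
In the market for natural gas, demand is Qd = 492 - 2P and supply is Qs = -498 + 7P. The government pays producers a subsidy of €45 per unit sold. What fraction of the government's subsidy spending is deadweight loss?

Pre-subsidy: 492 - 2P = -498 + 7P gives P* = 110, Q* = 272.
With the subsidy, sellers receive Ps = Pb + 45 for each unit, where Pb is the price buyers pay.
Supply in terms of Pb becomes Qs = -498 + 7(Pb + 45) = -183 + 7Pb. Setting this equal to demand: 492 - 2Pb = -183 + 7Pb, so Pb = 75.
Sellers receive Ps = 75 + 45 = 120; Q' = 492 − 2·75 = 342.
ΔCS = ½(272 + 342)(110 − 75) = 10745; ΔPS = ½(272 + 342)(120 − 110) = 3070.
Government spending = 45 × 342 = 15390.
DWL = ½ × 45 × (342 − 272) = 1575; fraction = 1575 / 15390 = 35/342.

DWL / government spending = 35/342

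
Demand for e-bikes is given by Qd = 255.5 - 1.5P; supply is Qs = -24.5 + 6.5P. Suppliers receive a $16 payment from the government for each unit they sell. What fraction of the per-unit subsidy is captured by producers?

Pre-subsidy: 255.5 - 1.5P = -24.5 + 6.5P gives P* = 35, Q* = 203.
With the subsidy, sellers receive Ps = Pb + 16 for each unit, where Pb is the price buyers pay.
Supply in terms of Pb becomes Qs = -24.5 + 6.5(Pb + 16) = 79.5 + 6.5Pb. Setting this equal to demand: 255.5 - 1.5Pb = 79.5 + 6.5Pb, so Pb = 22.
Sellers receive Ps = 22 + 16 = 38; Q' = 255.5 − 1.5·22 = 222.5.
Buyers' price falls by P* − Pb = 35 − 22 = 13; sellers' price rises by Ps − P* = 38 − 35 = 3.
So producers capture 3/16 = 0.1875 of each unit of subsidy.

Producer share = 0.1875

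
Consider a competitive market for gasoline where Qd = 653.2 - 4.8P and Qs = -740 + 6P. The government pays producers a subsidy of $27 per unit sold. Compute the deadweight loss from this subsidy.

Pre-subsidy: 653.2 - 4.8P = -740 + 6P gives P* = 129, Q* = 34.
With the subsidy, sellers receive Ps = Pb + 27 for each unit, where Pb is the price buyers pay.
Supply in terms of Pb becomes Qs = -740 + 6(Pb + 27) = -578 + 6Pb. Setting this equal to demand: 653.2 - 4.8Pb = -578 + 6Pb, so Pb = 114.
Sellers receive Ps = 114 + 27 = 141; Q' = 653.2 − 4.8·114 = 106.
The subsidy expands output by 106 − 34 = 72 past the efficient level; on those units the gap between marginal cost and willingness to pay runs from 0 up to 27.
DWL = ½ × 27 × 72 = 972.

Deadweight loss = $972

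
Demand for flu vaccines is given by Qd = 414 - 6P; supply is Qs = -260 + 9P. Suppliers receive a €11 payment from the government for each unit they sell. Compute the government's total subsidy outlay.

Pre-subsidy: 414 - 6P = -260 + 9P gives P* = 674/15, Q* = 144.4.
With the subsidy, sellers receive Ps = Pb + 11 for each unit, where Pb is the price buyers pay.
Supply in terms of Pb becomes Qs = -260 + 9(Pb + 11) = -161 + 9Pb. Setting this equal to demand: 414 - 6Pb = -161 + 9Pb, so Pb = 115/3.
Sellers receive Ps = 115/3 + 11 = 148/3; Q' = 414 − 6·(115/3) = 184.
Government outlay = subsidy × quantity = 11 × 184 = 2024.

Government cost = €2024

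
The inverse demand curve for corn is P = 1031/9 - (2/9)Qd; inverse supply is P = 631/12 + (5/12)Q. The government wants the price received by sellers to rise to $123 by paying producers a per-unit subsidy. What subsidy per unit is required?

Required subsidy s = $46 per unit

At a seller price of 123, quantity supplied is -126.2 + 2.4·123 = 169.
Buyers absorb 169 only when they pay Pb = 1031/9 − (2/9)·169 = 77.
s = Ps − Pb = 123 − 77 = 46.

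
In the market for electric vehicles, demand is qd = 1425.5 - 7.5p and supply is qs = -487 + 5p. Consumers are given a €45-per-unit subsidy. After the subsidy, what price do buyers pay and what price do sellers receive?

Buyers pay €135; sellers receive €180

Pre-subsidy: 1425.5 - 7.5p = -487 + 5p gives p* = 153, q* = 278.
With the rebate, buyers effectively pay pb = ps − 45, where ps is the price sellers receive.
Demand in terms of ps becomes qd = 1425.5 − 7.5(ps − 45) = 1763 - 7.5ps. Setting this equal to supply: 1763 - 7.5ps = -487 + 5ps, so ps = 180.
Buyers pay pb = 180 − 45 = 135; q' = -487 + 5·180 = 413.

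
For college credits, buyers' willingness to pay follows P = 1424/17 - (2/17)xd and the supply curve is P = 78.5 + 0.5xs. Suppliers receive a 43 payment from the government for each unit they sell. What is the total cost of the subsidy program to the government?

Pre-subsidy: 1424/17 - (2/17)x = 78.5 + 0.5x gives x* = 179/21 and P* = 1738/21.
With the subsidy, sellers receive Ps = Pb + 43 for each unit, where Pb is the price buyers pay.
On the curves, Pb = 1424/17 - (2/17)x and Ps = 78.5 + 0.5x; the wedge Ps − Pb = 43 gives 78.5 + 0.5x − (1424/17 - (2/17)x) = 43, so x' = 547/7.
Then Pb = 1424/17 − (2/17)·(547/7) = 522/7 and Ps = 78.5 + 0.5·(547/7) = 823/7.
Government outlay = subsidy × quantity = 43 × 547/7 = 23521/7.

Government cost = 23521/7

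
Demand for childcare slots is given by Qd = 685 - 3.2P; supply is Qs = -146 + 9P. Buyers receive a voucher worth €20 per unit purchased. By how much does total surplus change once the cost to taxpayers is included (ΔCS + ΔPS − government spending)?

Net change in total surplus = -28800/61

Pre-subsidy: 685 - 3.2P = -146 + 9P gives P* = 4155/61, Q* = 28489/61.
With the rebate, buyers effectively pay Pb = Ps − 20, where Ps is the price sellers receive.
Demand in terms of Ps becomes Qd = 685 − 3.2(Ps − 20) = 749 - 3.2Ps. Setting this equal to supply: 749 - 3.2Ps = -146 + 9Ps, so Ps = 4475/61.
Buyers pay Pb = 4475/61 − 20 = 3255/61; Q' = -146 + 9·(4475/61) = 31369/61.
ΔCS = ½(28489/61 + 31369/61)(4155/61 − 3255/61) = 26936100/3721; ΔPS = ½(28489/61 + 31369/61)(4475/61 − 4155/61) = 9577280/3721.
Government spending = 20 × 31369/61 = 627380/61.
Net change = 26936100/3721 + 9577280/3721 − 627380/61 = -28800/61. The loss equals the DWL triangle ½·20·2880/61.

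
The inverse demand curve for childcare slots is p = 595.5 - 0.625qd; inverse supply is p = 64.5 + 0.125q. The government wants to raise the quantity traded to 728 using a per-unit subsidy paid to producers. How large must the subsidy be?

Required subsidy s = 15 per unit

At q = 728, from the demand curve buyers pay pb = 595.5 − 0.625·728 = 140.5; from the supply curve sellers need ps = 64.5 + 0.125·728 = 155.5.
The subsidy must fill the gap: s = ps − pb = 155.5 − 140.5 = 15.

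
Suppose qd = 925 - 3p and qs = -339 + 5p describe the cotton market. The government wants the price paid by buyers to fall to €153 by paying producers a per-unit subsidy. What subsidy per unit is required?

At a buyer price of 153, quantity demanded is 925 − 3·153 = 466.
Sellers supply 466 only when they receive ps with -339 + 5·ps = 466, i.e. ps = 161.
s = ps − pb = 161 − 153 = 8.

Required subsidy s = €8 per unit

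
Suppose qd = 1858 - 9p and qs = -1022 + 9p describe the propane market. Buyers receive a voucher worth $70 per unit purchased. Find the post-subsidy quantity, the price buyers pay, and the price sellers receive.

Pre-subsidy: 1858 - 9p = -1022 + 9p gives p* = 160, q* = 418.
With the rebate, buyers effectively pay pb = ps − 70, where ps is the price sellers receive.
Demand in terms of ps becomes qd = 1858 − 9(ps − 70) = 2488 - 9ps. Setting this equal to supply: 2488 - 9ps = -1022 + 9ps, so ps = 195.
Buyers pay pb = 195 − 70 = 125; q' = -1022 + 9·195 = 733.

q' = 733; buyers pay $125; sellers receive $195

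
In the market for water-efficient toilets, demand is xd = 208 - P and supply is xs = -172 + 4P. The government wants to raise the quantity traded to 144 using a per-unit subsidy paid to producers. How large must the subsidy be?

At x = 144, invert demand for the buyer price: Pb = (208 − 144)/1 = 64; invert supply for the seller price: Ps = (144 − (-172))/4 = 79.
The subsidy must fill the gap: s = Ps − Pb = 79 − 64 = 15.

Required subsidy s = 15 per unit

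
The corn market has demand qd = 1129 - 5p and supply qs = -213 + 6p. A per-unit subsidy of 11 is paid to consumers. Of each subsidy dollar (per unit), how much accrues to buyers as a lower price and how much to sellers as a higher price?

Pre-subsidy: 1129 - 5p = -213 + 6p gives p* = 122, q* = 519.
With the rebate, buyers effectively pay pb = ps − 11, where ps is the price sellers receive.
Demand in terms of ps becomes qd = 1129 − 5(ps − 11) = 1184 - 5ps. Setting this equal to supply: 1184 - 5ps = -213 + 6ps, so ps = 127.
Buyers pay pb = 127 − 11 = 116; q' = -213 + 6·127 = 549.
Buyers' price falls by p* − pb = 122 − 116 = 6; sellers' price rises by ps − p* = 127 − 122 = 5.

Buyers gain 6 per unit; sellers gain 5 per unit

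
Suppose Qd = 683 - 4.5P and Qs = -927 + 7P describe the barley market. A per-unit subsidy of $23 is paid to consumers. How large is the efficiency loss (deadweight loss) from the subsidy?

Pre-subsidy: 683 - 4.5P = -927 + 7P gives P* = 140, Q* = 53.
With the rebate, buyers effectively pay Pb = Ps − 23, where Ps is the price sellers receive.
Demand in terms of Ps becomes Qd = 683 − 4.5(Ps − 23) = 786.5 - 4.5Ps. Setting this equal to supply: 786.5 - 4.5Ps = -927 + 7Ps, so Ps = 149.
Buyers pay Pb = 149 − 23 = 126; Q' = -927 + 7·149 = 116.
The subsidy expands output by 116 − 53 = 63 past the efficient level; on those units the gap between marginal cost and willingness to pay runs from 0 up to 23.
DWL = ½ × 23 × 63 = 724.5.

Deadweight loss = $724.5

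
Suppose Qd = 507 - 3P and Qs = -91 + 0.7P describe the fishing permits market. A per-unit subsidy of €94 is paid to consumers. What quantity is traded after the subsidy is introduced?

Q' = 2793/37

Pre-subsidy: 507 - 3P = -91 + 0.7P gives P* = 5980/37, Q* = 819/37.
With the rebate, buyers effectively pay Pb = Ps − 94, where Ps is the price sellers receive.
Demand in terms of Ps becomes Qd = 507 − 3(Ps − 94) = 789 - 3Ps. Setting this equal to supply: 789 - 3Ps = -91 + 0.7Ps, so Ps = 8800/37.
Buyers pay Pb = 8800/37 − 94 = 5322/37; Q' = -91 + 0.7·(8800/37) = 2793/37.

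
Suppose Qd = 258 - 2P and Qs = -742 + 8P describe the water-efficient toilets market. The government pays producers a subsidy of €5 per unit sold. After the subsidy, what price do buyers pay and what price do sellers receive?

Pre-subsidy: 258 - 2P = -742 + 8P gives P* = 100, Q* = 58.
With the subsidy, sellers receive Ps = Pb + 5 for each unit, where Pb is the price buyers pay.
Supply in terms of Pb becomes Qs = -742 + 8(Pb + 5) = -702 + 8Pb. Setting this equal to demand: 258 - 2Pb = -702 + 8Pb, so Pb = 96.
Sellers receive Ps = 96 + 5 = 101; Q' = 258 − 2·96 = 66.

Buyers pay €96; sellers receive €101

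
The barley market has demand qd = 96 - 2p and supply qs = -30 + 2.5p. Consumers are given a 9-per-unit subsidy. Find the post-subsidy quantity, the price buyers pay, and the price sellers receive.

q' = 50; buyers pay 23; sellers receive 32

Pre-subsidy: 96 - 2p = -30 + 2.5p gives p* = 28, q* = 40.
With the rebate, buyers effectively pay pb = ps − 9, where ps is the price sellers receive.
Demand in terms of ps becomes qd = 96 − 2(ps − 9) = 114 - 2ps. Setting this equal to supply: 114 - 2ps = -30 + 2.5ps, so ps = 32.
Buyers pay pb = 32 − 9 = 23; q' = -30 + 2.5·32 = 50.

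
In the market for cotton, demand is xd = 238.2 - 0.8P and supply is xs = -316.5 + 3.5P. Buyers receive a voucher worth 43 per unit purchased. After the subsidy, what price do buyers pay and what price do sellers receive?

Pre-subsidy: 238.2 - 0.8P = -316.5 + 3.5P gives P* = 129, x* = 135.
With the rebate, buyers effectively pay Pb = Ps − 43, where Ps is the price sellers receive.
Demand in terms of Ps becomes xd = 238.2 − 0.8(Ps − 43) = 272.6 - 0.8Ps. Setting this equal to supply: 272.6 - 0.8Ps = -316.5 + 3.5Ps, so Ps = 137.
Buyers pay Pb = 137 − 43 = 94; x' = -316.5 + 3.5·137 = 163.

Buyers pay 94; sellers receive 137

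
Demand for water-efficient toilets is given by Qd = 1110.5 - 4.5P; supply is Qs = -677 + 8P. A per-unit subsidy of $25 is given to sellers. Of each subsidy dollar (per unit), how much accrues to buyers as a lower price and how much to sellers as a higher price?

Buyers gain $16 per unit; sellers gain $9 per unit

Pre-subsidy: 1110.5 - 4.5P = -677 + 8P gives P* = 143, Q* = 467.
With the subsidy, sellers receive Ps = Pb + 25 for each unit, where Pb is the price buyers pay.
Supply in terms of Pb becomes Qs = -677 + 8(Pb + 25) = -477 + 8Pb. Setting this equal to demand: 1110.5 - 4.5Pb = -477 + 8Pb, so Pb = 127.
Sellers receive Ps = 127 + 25 = 152; Q' = 1110.5 − 4.5·127 = 539.
Buyers' price falls by P* − Pb = 143 − 127 = 16; sellers' price rises by Ps − P* = 152 − 143 = 9.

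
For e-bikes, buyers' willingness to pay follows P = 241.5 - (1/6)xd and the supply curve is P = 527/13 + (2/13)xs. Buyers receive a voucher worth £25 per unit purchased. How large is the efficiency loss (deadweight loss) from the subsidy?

Pre-subsidy: 241.5 - (1/6)x = 527/13 + (2/13)x gives x* = 627 and P* = 137.
With the rebate, buyers effectively pay Pb = Ps − 25, where Ps is the price sellers receive.
On the curves, Pb = 241.5 - (1/6)x and Ps = 527/13 + (2/13)x; the wedge Ps − Pb = 25 gives 527/13 + (2/13)x − (241.5 - (1/6)x) = 25, so x' = 705.
Then Pb = 241.5 − (1/6)·705 = 124 and Ps = 527/13 + (2/13)·705 = 149.
The subsidy expands output by 705 − 627 = 78 past the efficient level; on those units the gap between marginal cost and willingness to pay runs from 0 up to 25.
DWL = ½ × 25 × 78 = 975.

Deadweight loss = £975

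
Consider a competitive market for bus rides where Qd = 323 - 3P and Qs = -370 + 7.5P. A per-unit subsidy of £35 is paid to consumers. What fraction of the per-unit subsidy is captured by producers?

Pre-subsidy: 323 - 3P = -370 + 7.5P gives P* = 66, Q* = 125.
With the rebate, buyers effectively pay Pb = Ps − 35, where Ps is the price sellers receive.
Demand in terms of Ps becomes Qd = 323 − 3(Ps − 35) = 428 - 3Ps. Setting this equal to supply: 428 - 3Ps = -370 + 7.5Ps, so Ps = 76.
Buyers pay Pb = 76 − 35 = 41; Q' = -370 + 7.5·76 = 200.
Buyers' price falls by P* − Pb = 66 − 41 = 25; sellers' price rises by Ps − P* = 76 − 66 = 10.
So producers capture 10/35 = 2/7 of each unit of subsidy.

Producer share = 2/7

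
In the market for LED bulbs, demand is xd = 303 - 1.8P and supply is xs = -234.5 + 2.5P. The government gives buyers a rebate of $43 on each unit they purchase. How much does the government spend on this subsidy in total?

Government cost = $5289

Pre-subsidy: 303 - 1.8P = -234.5 + 2.5P gives P* = 125, x* = 78.
With the rebate, buyers effectively pay Pb = Ps − 43, where Ps is the price sellers receive.
Demand in terms of Ps becomes xd = 303 − 1.8(Ps − 43) = 380.4 - 1.8Ps. Setting this equal to supply: 380.4 - 1.8Ps = -234.5 + 2.5Ps, so Ps = 143.
Buyers pay Pb = 143 − 43 = 100; x' = -234.5 + 2.5·143 = 123.
Government outlay = subsidy × quantity = 43 × 123 = 5289.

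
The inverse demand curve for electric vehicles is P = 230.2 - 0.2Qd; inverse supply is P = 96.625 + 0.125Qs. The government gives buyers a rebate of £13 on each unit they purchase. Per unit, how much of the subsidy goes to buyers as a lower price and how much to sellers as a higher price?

Pre-subsidy: 230.2 - 0.2Q = 96.625 + 0.125Q gives Q* = 411 and P* = 148.
With the rebate, buyers effectively pay Pb = Ps − 13, where Ps is the price sellers receive.
On the curves, Pb = 230.2 - 0.2Q and Ps = 96.625 + 0.125Q; the wedge Ps − Pb = 13 gives 96.625 + 0.125Q − (230.2 - 0.2Q) = 13, so Q' = 451.
Then Pb = 230.2 − 0.2·451 = 140 and Ps = 96.625 + 0.125·451 = 153.
Buyers' price falls by P* − Pb = 148 − 140 = 8; sellers' price rises by Ps − P* = 153 − 148 = 5.

Buyers gain £8 per unit; sellers gain £5 per unit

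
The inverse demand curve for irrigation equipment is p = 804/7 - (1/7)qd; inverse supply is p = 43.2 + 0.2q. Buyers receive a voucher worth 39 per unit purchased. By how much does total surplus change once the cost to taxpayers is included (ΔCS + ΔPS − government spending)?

Pre-subsidy: 804/7 - (1/7)q = 43.2 + 0.2q gives q* = 209 and p* = 85.
With the rebate, buyers effectively pay pb = ps − 39, where ps is the price sellers receive.
On the curves, pb = 804/7 - (1/7)q and ps = 43.2 + 0.2q; the wedge ps − pb = 39 gives 43.2 + 0.2q − (804/7 - (1/7)q) = 39, so q' = 322.75.
Then pb = 804/7 − (1/7)·322.75 = 68.75 and ps = 43.2 + 0.2·322.75 = 107.75.
ΔCS = ½(209 + 322.75)(85 − 68.75) = 4320.46875; ΔPS = ½(209 + 322.75)(107.75 − 85) = 6048.65625.
Government spending = 39 × 322.75 = 12587.25.
Net change = 4320.46875 + 6048.65625 − 12587.25 = -2218.125. The loss equals the DWL triangle ½·39·113.75.

Net change in total surplus = -2218.125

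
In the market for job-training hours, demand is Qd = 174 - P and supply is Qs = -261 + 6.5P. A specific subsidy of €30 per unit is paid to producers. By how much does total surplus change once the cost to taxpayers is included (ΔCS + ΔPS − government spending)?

Net change in total surplus = -€390

Pre-subsidy: 174 - P = -261 + 6.5P gives P* = 58, Q* = 116.
With the subsidy, sellers receive Ps = Pb + 30 for each unit, where Pb is the price buyers pay.
Supply in terms of Pb becomes Qs = -261 + 6.5(Pb + 30) = -66 + 6.5Pb. Setting this equal to demand: 174 - Pb = -66 + 6.5Pb, so Pb = 32.
Sellers receive Ps = 32 + 30 = 62; Q' = 174 − 1·32 = 142.
ΔCS = ½(116 + 142)(58 − 32) = 3354; ΔPS = ½(116 + 142)(62 − 58) = 516.
Government spending = 30 × 142 = 4260.
Net change = 3354 + 516 − 4260 = -390. The loss equals the DWL triangle ½·30·26.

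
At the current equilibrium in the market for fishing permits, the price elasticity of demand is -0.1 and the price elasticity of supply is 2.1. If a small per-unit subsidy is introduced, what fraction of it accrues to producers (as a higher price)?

Producer share = 1/22

For a small subsidy around the equilibrium, the benefit split depends on the relative slopes, which at a point are proportional to the elasticities.
Buyer share = εs/(εs + |εd|) = 2.1/(2.1 + 0.1) = 21/22; seller share = |εd|/(εs + |εd|) = 1/22.
So producers capture 1/22 of the subsidy.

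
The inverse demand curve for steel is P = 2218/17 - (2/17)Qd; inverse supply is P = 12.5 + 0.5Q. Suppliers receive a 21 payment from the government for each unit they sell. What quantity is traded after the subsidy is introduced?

Q' = 225

Pre-subsidy: 2218/17 - (2/17)Q = 12.5 + 0.5Q gives Q* = 191 and P* = 108.
With the subsidy, sellers receive Ps = Pb + 21 for each unit, where Pb is the price buyers pay.
On the curves, Pb = 2218/17 - (2/17)Q and Ps = 12.5 + 0.5Q; the wedge Ps − Pb = 21 gives 12.5 + 0.5Q − (2218/17 - (2/17)Q) = 21, so Q' = 225.
Then Pb = 2218/17 − (2/17)·225 = 104 and Ps = 12.5 + 0.5·225 = 125.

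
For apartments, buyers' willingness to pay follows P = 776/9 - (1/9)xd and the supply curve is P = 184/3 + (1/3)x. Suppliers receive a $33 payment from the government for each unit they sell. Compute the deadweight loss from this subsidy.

Pre-subsidy: 776/9 - (1/9)x = 184/3 + (1/3)x gives x* = 56 and P* = 80.
With the subsidy, sellers receive Ps = Pb + 33 for each unit, where Pb is the price buyers pay.
On the curves, Pb = 776/9 - (1/9)x and Ps = 184/3 + (1/3)x; the wedge Ps − Pb = 33 gives 184/3 + (1/3)x − (776/9 - (1/9)x) = 33, so x' = 130.25.
Then Pb = 776/9 − (1/9)·130.25 = 71.75 and Ps = 184/3 + (1/3)·130.25 = 104.75.
The subsidy expands output by 130.25 − 56 = 74.25 past the efficient level; on those units the gap between marginal cost and willingness to pay runs from 0 up to 33.
DWL = ½ × 33 × 74.25 = 1225.125.

Deadweight loss = $1225.125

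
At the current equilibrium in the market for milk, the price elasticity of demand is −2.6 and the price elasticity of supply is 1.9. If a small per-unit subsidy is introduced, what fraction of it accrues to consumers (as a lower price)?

For a small subsidy around the equilibrium, the benefit split depends on the relative slopes, which at a point are proportional to the elasticities.
Buyer share = εs/(εs + |εd|) = 1.9/(1.9 + 2.6) = 19/45; seller share = |εd|/(εs + |εd|) = 26/45.

Consumer share = 19/45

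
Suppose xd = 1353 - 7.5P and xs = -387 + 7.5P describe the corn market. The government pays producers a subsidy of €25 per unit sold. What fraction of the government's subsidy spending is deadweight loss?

Pre-subsidy: 1353 - 7.5P = -387 + 7.5P gives P* = 116, x* = 483.
With the subsidy, sellers receive Ps = Pb + 25 for each unit, where Pb is the price buyers pay.
Supply in terms of Pb becomes xs = -387 + 7.5(Pb + 25) = -199.5 + 7.5Pb. Setting this equal to demand: 1353 - 7.5Pb = -199.5 + 7.5Pb, so Pb = 103.5.
Sellers receive Ps = 103.5 + 25 = 128.5; x' = 1353 − 7.5·103.5 = 576.75.
ΔCS = ½(483 + 576.75)(116 − 103.5) = 6623.4375; ΔPS = ½(483 + 576.75)(128.5 − 116) = 6623.4375.
Government spending = 25 × 576.75 = 14418.75.
DWL = ½ × 25 × (576.75 − 483) = 1171.875; fraction = 1171.875 / 14418.75 = 125/1538.

DWL / government spending = 125/1538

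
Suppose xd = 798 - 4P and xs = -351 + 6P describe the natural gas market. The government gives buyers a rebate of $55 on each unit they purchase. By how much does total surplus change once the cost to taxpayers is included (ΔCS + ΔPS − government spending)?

Net change in total surplus = -$3630

Pre-subsidy: 798 - 4P = -351 + 6P gives P* = 114.9, x* = 338.4.
With the rebate, buyers effectively pay Pb = Ps − 55, where Ps is the price sellers receive.
Demand in terms of Ps becomes xd = 798 − 4(Ps − 55) = 1018 - 4Ps. Setting this equal to supply: 1018 - 4Ps = -351 + 6Ps, so Ps = 136.9.
Buyers pay Pb = 136.9 − 55 = 81.9; x' = -351 + 6·136.9 = 470.4.
ΔCS = ½(338.4 + 470.4)(114.9 − 81.9) = 13345.2; ΔPS = ½(338.4 + 470.4)(136.9 − 114.9) = 8896.8.
Government spending = 55 × 470.4 = 25872.
Net change = 13345.2 + 8896.8 − 25872 = -3630. The loss equals the DWL triangle ½·55·132.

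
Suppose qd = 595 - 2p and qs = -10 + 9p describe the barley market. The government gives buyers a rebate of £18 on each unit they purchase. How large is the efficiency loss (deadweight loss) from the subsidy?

Pre-subsidy: 595 - 2p = -10 + 9p gives p* = 55, q* = 485.
With the rebate, buyers effectively pay pb = ps − 18, where ps is the price sellers receive.
Demand in terms of ps becomes qd = 595 − 2(ps − 18) = 631 - 2ps. Setting this equal to supply: 631 - 2ps = -10 + 9ps, so ps = 641/11.
Buyers pay pb = 641/11 − 18 = 443/11; q' = -10 + 9·(641/11) = 5659/11.
The subsidy expands output by 5659/11 − 485 = 324/11 past the efficient level; on those units the gap between marginal cost and willingness to pay runs from 0 up to 18.
DWL = ½ × 18 × 324/11 = 2916/11.

Deadweight loss = 2916/11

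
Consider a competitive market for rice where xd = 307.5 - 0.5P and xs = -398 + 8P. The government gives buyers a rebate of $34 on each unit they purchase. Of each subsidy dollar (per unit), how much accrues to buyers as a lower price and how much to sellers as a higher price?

Buyers gain $32 per unit; sellers gain $2 per unit

Pre-subsidy: 307.5 - 0.5P = -398 + 8P gives P* = 83, x* = 266.
With the rebate, buyers effectively pay Pb = Ps − 34, where Ps is the price sellers receive.
Demand in terms of Ps becomes xd = 307.5 − 0.5(Ps − 34) = 324.5 - 0.5Ps. Setting this equal to supply: 324.5 - 0.5Ps = -398 + 8Ps, so Ps = 85.
Buyers pay Pb = 85 − 34 = 51; x' = -398 + 8·85 = 282.
Buyers' price falls by P* − Pb = 83 − 51 = 32; sellers' price rises by Ps − P* = 85 − 83 = 2.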